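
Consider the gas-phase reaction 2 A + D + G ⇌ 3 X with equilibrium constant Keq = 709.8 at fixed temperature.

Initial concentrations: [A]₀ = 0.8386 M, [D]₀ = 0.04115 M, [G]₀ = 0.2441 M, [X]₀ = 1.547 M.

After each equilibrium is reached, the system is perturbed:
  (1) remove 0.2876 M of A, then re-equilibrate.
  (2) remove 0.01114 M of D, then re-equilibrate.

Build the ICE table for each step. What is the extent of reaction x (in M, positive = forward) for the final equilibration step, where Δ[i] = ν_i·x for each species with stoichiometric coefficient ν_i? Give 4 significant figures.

Q₀ = 524.1 vs Keq = 709.8 ⇒ Q<K, forward
Step 1:
                   A          D          G          X
  init        0.8386    0.04115     0.2441      1.547
  Δ         -0.01462  -0.007308  -0.007308    0.02192
  eq           0.824    0.03384     0.2368      1.569
  solve Keq expr → x = 0.007308; check Q = 709.8
Then remove 0.2876 M of A.
Step 2:
                   A          D          G          X
  init        0.5364    0.03384     0.2368      1.569
  Δ          0.04298    0.02149    0.02149   -0.06447
  eq          0.5794    0.05533     0.2583      1.504
  solve Keq expr → x = -0.02149; check Q = 709.8
Then remove 0.01114 M of D.
Step 3:
                   A          D          G          X
  init        0.5794    0.04419     0.2583      1.504
  Δ          0.01186   0.005929   0.005929   -0.01779
  eq          0.5912    0.05012     0.2642      1.487
  solve Keq expr → x = -0.005929; check Q = 709.8

x = -0.005929 M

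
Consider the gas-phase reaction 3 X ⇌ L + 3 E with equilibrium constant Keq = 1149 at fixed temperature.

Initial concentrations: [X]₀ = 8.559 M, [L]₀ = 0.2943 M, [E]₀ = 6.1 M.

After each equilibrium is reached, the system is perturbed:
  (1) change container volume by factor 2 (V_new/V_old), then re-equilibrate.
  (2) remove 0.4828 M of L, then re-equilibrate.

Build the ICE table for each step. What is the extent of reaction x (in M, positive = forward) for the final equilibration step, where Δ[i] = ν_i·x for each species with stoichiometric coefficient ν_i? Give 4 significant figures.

Q₀ = 0.1065 vs Keq = 1149 ⇒ Q<K, forward
Step 1:
                   X          L          E
  I            8.559     0.2943        6.1
  C           -6.861      2.287      6.861
  E            1.698      2.581      12.96
  solve Keq expr → x = 2.287; check Q = 1149
Then change container volume by factor 2 (V_new/V_old).
Step 2:
                   X          L          E
  I           0.8488      1.291      6.481
  C          -0.1506    0.05021     0.1506
  E           0.6982      1.341      6.631
  solve Keq expr → x = 0.05021; check Q = 1149
Then remove 0.4828 M of L.
Step 3:
                   X          L          E
  I           0.6982     0.8581      6.631
  C         -0.08258    0.02753    0.08258
  E           0.6156     0.8857      6.714
  solve Keq expr → x = 0.02753; check Q = 1149

x = 0.02753 M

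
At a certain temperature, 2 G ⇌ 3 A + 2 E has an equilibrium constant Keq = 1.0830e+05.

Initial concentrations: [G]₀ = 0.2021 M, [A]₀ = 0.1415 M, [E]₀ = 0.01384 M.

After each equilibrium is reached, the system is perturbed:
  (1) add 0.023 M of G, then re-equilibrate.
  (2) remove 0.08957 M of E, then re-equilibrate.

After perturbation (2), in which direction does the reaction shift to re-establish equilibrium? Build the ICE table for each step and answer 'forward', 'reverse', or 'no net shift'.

Q₀ = 1.3286e-05 vs Keq = 1.0830e+05 ⇒ Q<K, forward
Step 1:
                   G          A          E
  I           0.2021     0.1415    0.01384
  C          -0.2019     0.3029     0.2019
  E       1.9419e-04     0.4444     0.2157
  solve Keq expr → x = 0.101; check Q = 1.0830e+05
Then add 0.023 M of G.
Step 2:
                   G          A          E
  I          0.02319     0.4444     0.2157
  C         -0.02295    0.03443    0.02295
  E       2.4030e-04     0.4788     0.2387
  solve Keq expr → x = 0.01148; check Q = 1.0830e+05
Then remove 0.08957 M of E.
Step 3:
                   G          A          E
  I       2.4030e-04     0.4788     0.1491
  C       -9.0017e-05 1.3502e-04 9.0017e-05
  E       1.5028e-04     0.4789     0.1492
  solve Keq expr → x = 4.5008e-05; check Q = 1.0830e+05

Direction: forward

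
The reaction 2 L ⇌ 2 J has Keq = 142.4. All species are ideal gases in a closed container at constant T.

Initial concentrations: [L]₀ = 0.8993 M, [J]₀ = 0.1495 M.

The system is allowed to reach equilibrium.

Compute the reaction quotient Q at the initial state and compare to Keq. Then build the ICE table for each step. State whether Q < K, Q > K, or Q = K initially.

Q₀ = 0.02764; Q < K (proceeds forward)

Q₀ = 0.02764 vs Keq = 142.4 ⇒ Q<K, forward
Step 1:
                  L         J
  init       0.8993    0.1495
  Δ         -0.8182    0.8182
  eq        0.08109    0.9677
  solve Keq expr → x = 0.4091; check Q = 142.4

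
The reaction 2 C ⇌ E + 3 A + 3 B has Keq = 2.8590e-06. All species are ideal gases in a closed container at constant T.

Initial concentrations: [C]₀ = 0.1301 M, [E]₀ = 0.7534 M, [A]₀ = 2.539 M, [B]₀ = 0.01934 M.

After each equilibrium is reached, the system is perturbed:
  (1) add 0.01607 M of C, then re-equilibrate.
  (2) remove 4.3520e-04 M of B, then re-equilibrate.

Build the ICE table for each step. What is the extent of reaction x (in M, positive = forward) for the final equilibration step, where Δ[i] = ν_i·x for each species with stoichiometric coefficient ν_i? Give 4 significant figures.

Q₀ = 0.00527 vs Keq = 2.8590e-06 ⇒ Q>K, reverse
Step 1:
                   C          E          A          B
  init        0.1301     0.7534      2.539    0.01934
  Δ          0.01177  -0.005884   -0.01765   -0.01765
  eq          0.1419     0.7475      2.521   0.001687
  solve Keq expr → x = -0.005884; check Q = 2.8590e-06
Then add 0.01607 M of C.
Step 2:
                   C          E          A          B
  init        0.1579     0.7475      2.521   0.001687
  Δ       -8.2906e-05 4.1453e-05 1.2436e-04 1.2436e-04
  eq          0.1579     0.7476      2.521   0.001812
  solve Keq expr → x = 4.1453e-05; check Q = 2.8590e-06
Then remove 4.3520e-04 M of B.
Step 3:
                   C          E          A          B
  init        0.1579     0.7476      2.521   0.001376
  Δ       -2.8838e-04 1.4419e-04 4.3257e-04 4.3257e-04
  eq          0.1576     0.7477      2.522   0.001809
  solve Keq expr → x = 1.4419e-04; check Q = 2.8590e-06

x = 1.4419e-04 M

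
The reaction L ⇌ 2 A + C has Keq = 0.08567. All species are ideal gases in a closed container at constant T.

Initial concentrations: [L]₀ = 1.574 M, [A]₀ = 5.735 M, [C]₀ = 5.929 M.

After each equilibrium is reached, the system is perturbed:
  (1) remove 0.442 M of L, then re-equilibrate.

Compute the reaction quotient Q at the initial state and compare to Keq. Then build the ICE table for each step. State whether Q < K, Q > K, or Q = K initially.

Q₀ = 123.9; Q > K (proceeds reverse)

Q₀ = 123.9 vs Keq = 0.08567 ⇒ Q>K, reverse
Step 1:
                   L          A          C
  init         1.574      5.735      5.929
  Δ            2.699     -5.398     -2.699
  eq           4.273     0.3367       3.23
  solve Keq expr → x = -2.699; check Q = 0.08567
Then remove 0.442 M of L.
Step 2:
                   L          A          C
  init         3.831     0.3367       3.23
  Δ         0.008554   -0.01711  -0.008554
  eq            3.84     0.3196      3.221
  solve Keq expr → x = -0.008554; check Q = 0.08567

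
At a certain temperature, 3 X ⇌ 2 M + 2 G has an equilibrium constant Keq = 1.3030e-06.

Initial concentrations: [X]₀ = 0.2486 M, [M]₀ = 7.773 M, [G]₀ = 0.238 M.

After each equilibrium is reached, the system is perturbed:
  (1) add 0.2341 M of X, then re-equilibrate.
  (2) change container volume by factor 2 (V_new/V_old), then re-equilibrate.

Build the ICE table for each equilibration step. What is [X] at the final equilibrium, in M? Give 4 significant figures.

Q₀ = 222.8 vs Keq = 1.3030e-06 ⇒ Q>K, reverse
Step 1:
                   X          M          G
  I           0.2486      7.773      0.238
  C           0.3569    -0.2379    -0.2379
  E           0.6055      7.535 7.1375e-05
  solve Keq expr → x = -0.119; check Q = 1.3030e-06
Then add 0.2341 M of X.
Step 2:
                   X          M          G
  I           0.8396      7.535 7.1375e-05
  C       -6.7730e-05 4.5153e-05 4.5153e-05
  E           0.8395      7.535 1.1653e-04
  solve Keq expr → x = 2.2577e-05; check Q = 1.3030e-06
Then change container volume by factor 2 (V_new/V_old).
Step 3:
                   X          M          G
  I           0.4198      3.768 5.8264e-05
  C       -3.6184e-05 2.4123e-05 2.4123e-05
  E           0.4197      3.768 8.2387e-05
  solve Keq expr → x = 1.2061e-05; check Q = 1.3030e-06

[X]_eq = 0.4197 M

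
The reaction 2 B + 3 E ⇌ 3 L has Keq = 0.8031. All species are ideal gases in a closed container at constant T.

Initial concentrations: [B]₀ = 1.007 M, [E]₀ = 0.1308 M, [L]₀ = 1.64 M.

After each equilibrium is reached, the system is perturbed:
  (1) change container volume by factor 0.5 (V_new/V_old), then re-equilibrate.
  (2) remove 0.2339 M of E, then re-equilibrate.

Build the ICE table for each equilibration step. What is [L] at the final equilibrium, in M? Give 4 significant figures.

[L]_eq = 2.141 M

Q₀ = 1944 vs Keq = 0.8031 ⇒ Q>K, reverse
Step 1:
                    B           E           L
  init          1.007      0.1308        1.64
  Δ            0.4506       0.676      -0.676
  eq            1.458      0.8068       0.964
  solve Keq expr → x = -0.2253; check Q = 0.8031
Then change container volume by factor 0.5 (V_new/V_old).
Step 2:
                    B           E           L
  init          2.915       1.614       1.928
  Δ            -0.231     -0.3465      0.3465
  eq            2.684       1.267       2.275
  solve Keq expr → x = 0.1155; check Q = 0.8031
Then remove 0.2339 M of E.
Step 3:
                    B           E           L
  init          2.684       1.033       2.275
  Δ           0.08915      0.1337     -0.1337
  eq            2.773       1.167       2.141
  solve Keq expr → x = -0.04457; check Q = 0.8031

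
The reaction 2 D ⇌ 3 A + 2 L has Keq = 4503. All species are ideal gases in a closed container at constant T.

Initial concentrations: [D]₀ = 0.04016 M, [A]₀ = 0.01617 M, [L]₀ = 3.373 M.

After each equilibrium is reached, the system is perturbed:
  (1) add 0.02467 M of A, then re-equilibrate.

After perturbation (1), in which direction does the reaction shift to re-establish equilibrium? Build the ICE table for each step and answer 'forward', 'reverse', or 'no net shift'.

Direction: reverse

Q₀ = 0.02982 vs Keq = 4503 ⇒ Q<K, forward
Step 1:
                    D           A           L
  Initial     0.04016     0.01617       3.373
  Change     -0.03912     0.05868     0.03912
  Equil      0.001041     0.07485       3.412
  solve Keq expr → x = 0.01956; check Q = 4503
Then add 0.02467 M of A.
Step 2:
                    D           A           L
  Initial    0.001041     0.09952       3.412
  Change   5.3558e-04 -8.0337e-04 -5.3558e-04
  Equil      0.001577     0.09871       3.412
  solve Keq expr → x = -2.6779e-04; check Q = 4503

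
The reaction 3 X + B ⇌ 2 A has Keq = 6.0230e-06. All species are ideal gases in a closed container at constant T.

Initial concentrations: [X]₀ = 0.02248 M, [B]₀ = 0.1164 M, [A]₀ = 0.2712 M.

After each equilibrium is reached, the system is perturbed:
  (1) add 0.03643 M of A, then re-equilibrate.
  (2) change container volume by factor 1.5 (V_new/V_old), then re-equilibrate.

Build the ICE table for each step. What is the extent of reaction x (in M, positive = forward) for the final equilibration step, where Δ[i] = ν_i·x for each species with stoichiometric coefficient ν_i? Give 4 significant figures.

Q₀ = 5.5621e+04 vs Keq = 6.0230e-06 ⇒ Q>K, reverse
Step 1:
                  X         B         A
  init      0.02248    0.1164    0.2712
  Δ          0.4063    0.1354   -0.2709
  eq         0.4288    0.2518 3.4577e-04
  solve Keq expr → x = -0.1354; check Q = 6.0230e-06
Then add 0.03643 M of A.
Step 2:
                  X         B         A
  init       0.4288    0.2518   0.03678
  Δ         0.05452   0.01817  -0.03635
  eq         0.4833      0.27 4.2844e-04
  solve Keq expr → x = -0.01817; check Q = 6.0230e-06
Then change container volume by factor 1.5 (V_new/V_old).
Step 3:
                  X         B         A
  init       0.3222      0.18 2.8563e-04
  Δ       1.4259e-04 4.7529e-05 -9.5057e-05
  eq         0.3223      0.18 1.9057e-04
  solve Keq expr → x = -4.7529e-05; check Q = 6.0230e-06

x = -4.7529e-05 M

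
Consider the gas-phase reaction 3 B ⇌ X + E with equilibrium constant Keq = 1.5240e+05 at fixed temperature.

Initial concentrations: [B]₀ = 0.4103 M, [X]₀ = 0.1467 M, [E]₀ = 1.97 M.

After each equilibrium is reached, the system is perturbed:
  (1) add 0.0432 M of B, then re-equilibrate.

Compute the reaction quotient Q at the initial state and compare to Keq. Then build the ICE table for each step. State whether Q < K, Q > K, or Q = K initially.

Q₀ = 4.184; Q < K (proceeds forward)

Q₀ = 4.184 vs Keq = 1.5240e+05 ⇒ Q<K, forward
Step 1:
                   B          X          E
  init        0.4103     0.1467       1.97
  Δ          -0.3946     0.1315     0.1315
  eq         0.01566     0.2782      2.102
  solve Keq expr → x = 0.1315; check Q = 1.5240e+05
Then add 0.0432 M of B.
Step 2:
                   B          X          E
  init       0.05886     0.2782      2.102
  Δ          -0.0429     0.0143     0.0143
  eq         0.01596     0.2925      2.116
  solve Keq expr → x = 0.0143; check Q = 1.5240e+05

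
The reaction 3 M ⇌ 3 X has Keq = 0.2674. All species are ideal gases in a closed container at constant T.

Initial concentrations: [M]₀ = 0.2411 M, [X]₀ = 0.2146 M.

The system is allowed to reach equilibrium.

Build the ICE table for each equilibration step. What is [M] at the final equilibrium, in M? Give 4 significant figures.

Q₀ = 0.7052 vs Keq = 0.2674 ⇒ Q>K, reverse
Step 1:
                    M           X
  I            0.2411      0.2146
  C           0.03605    -0.03605
  E            0.2771      0.1786
  solve Keq expr → x = -0.01202; check Q = 0.2674

[M]_eq = 0.2771 M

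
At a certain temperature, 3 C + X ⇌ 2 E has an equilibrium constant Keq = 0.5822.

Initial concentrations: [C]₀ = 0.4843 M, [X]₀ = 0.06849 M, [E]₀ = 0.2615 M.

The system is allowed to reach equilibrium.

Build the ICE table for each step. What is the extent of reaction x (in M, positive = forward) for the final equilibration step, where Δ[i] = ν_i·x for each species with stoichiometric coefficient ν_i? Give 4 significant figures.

x = -0.05816 M

Q₀ = 8.79 vs Keq = 0.5822 ⇒ Q>K, reverse
Step 1:
                  C         X         E
  init       0.4843   0.06849    0.2615
  Δ          0.1745   0.05816   -0.1163
  eq         0.6588    0.1266    0.1452
  solve Keq expr → x = -0.05816; check Q = 0.5822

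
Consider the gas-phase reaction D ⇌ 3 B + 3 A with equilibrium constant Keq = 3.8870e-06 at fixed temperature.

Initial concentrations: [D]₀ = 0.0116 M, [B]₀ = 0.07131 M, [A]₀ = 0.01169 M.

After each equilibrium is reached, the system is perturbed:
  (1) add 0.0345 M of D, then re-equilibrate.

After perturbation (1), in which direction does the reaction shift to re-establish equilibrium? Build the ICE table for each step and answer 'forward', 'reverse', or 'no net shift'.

Direction: forward

Q₀ = 4.9939e-08 vs Keq = 3.8870e-06 ⇒ Q<K, forward
Step 1:
                  D         B         A
  I          0.0116   0.07131   0.01169
  C       -0.006266    0.0188    0.0188
  E        0.005334   0.09011   0.03049
  solve Keq expr → x = 0.006266; check Q = 3.8870e-06
Then add 0.0345 M of D.
Step 2:
                  D         B         A
  I         0.03983   0.09011   0.03049
  C       -0.005697   0.01709   0.01709
  E         0.03414    0.1072   0.04758
  solve Keq expr → x = 0.005697; check Q = 3.8870e-06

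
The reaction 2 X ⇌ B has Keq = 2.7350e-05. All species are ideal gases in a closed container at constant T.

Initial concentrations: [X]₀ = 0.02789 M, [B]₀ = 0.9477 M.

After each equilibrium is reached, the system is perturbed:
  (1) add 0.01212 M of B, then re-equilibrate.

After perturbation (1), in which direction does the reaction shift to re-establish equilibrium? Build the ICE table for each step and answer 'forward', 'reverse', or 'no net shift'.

Direction: reverse

Q₀ = 1218 vs Keq = 2.7350e-05 ⇒ Q>K, reverse
Step 1:
                   X          B
  Initial    0.02789     0.9477
  Change       1.895    -0.9476
  Equil        1.923 1.0115e-04
  solve Keq expr → x = -0.9476; check Q = 2.7350e-05
Then add 0.01212 M of B.
Step 2:
                   X          B
  Initial      1.923    0.01222
  Change     0.02423   -0.01212
  Equil        1.947 1.0371e-04
  solve Keq expr → x = -0.01212; check Q = 2.7350e-05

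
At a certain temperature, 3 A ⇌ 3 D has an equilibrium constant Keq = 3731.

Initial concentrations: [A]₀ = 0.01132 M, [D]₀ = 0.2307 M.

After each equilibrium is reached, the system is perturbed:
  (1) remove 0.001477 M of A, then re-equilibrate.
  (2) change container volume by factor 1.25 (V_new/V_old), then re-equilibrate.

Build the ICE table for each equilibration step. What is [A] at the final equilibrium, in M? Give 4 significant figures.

[A]_eq = 0.01166 M

Q₀ = 8465 vs Keq = 3731 ⇒ Q>K, reverse
Step 1:
                    A           D
  Initial     0.01132      0.2307
  Change     0.003339   -0.003339
  Equil       0.01466      0.2274
  solve Keq expr → x = -0.001113; check Q = 3731
Then remove 0.001477 M of A.
Step 2:
                    A           D
  Initial     0.01318      0.2274
  Change     0.001388   -0.001388
  Equil       0.01457       0.226
  solve Keq expr → x = -4.6251e-04; check Q = 3731
Then change container volume by factor 1.25 (V_new/V_old).
Step 3:
                    A           D
  Initial     0.01166      0.1808
  Change            0           0
  Equil       0.01166      0.1808
  solve Keq expr → x = 0; check Q = 3731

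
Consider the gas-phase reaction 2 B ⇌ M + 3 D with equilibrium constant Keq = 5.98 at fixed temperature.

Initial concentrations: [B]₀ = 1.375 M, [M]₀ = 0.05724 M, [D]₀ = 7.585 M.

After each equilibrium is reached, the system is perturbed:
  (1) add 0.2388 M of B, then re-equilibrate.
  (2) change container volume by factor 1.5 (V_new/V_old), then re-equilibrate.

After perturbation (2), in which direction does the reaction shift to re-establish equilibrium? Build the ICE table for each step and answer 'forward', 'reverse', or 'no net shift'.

Direction: forward

Q₀ = 13.21 vs Keq = 5.98 ⇒ Q>K, reverse
Step 1:
                   B          M          D
  Initial      1.375    0.05724      7.585
  Change      0.0564    -0.0282    -0.0846
  Equil        1.431    0.02904        7.5
  solve Keq expr → x = -0.0282; check Q = 5.98
Then add 0.2388 M of B.
Step 2:
                   B          M          D
  Initial       1.67    0.02904        7.5
  Change    -0.01841   0.009206    0.02762
  Equil        1.652    0.03824      7.528
  solve Keq expr → x = 0.009206; check Q = 5.98
Then change container volume by factor 1.5 (V_new/V_old).
Step 3:
                   B          M          D
  Initial      1.101     0.0255      5.019
  Change    -0.04922    0.02461    0.07384
  Equil        1.052    0.05011      5.093
  solve Keq expr → x = 0.02461; check Q = 5.98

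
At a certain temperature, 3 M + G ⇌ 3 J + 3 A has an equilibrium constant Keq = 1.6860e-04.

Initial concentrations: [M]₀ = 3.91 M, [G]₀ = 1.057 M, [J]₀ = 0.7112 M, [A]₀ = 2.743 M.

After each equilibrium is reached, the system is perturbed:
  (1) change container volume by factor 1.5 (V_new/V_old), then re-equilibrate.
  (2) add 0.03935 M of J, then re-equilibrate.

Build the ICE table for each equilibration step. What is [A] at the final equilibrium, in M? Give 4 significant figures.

[A]_eq = 1.425 M

Q₀ = 0.1175 vs Keq = 1.6860e-04 ⇒ Q>K, reverse
Step 1:
                   M          G          J          A
  I             3.91      1.057     0.7112      2.743
  C            0.587     0.1957     -0.587     -0.587
  E            4.497      1.253     0.1242      2.156
  solve Keq expr → x = -0.1957; check Q = 1.6860e-04
Then change container volume by factor 1.5 (V_new/V_old).
Step 2:
                   M          G          J          A
  I            2.998     0.8351    0.08281      1.437
  C         -0.02286  -0.007621    0.02286    0.02286
  E            2.975     0.8275     0.1057       1.46
  solve Keq expr → x = 0.007621; check Q = 1.6860e-04
Then add 0.03935 M of J.
Step 3:
                   M          G          J          A
  I            2.975     0.8275      0.145       1.46
  C          0.03497    0.01166   -0.03497   -0.03497
  E             3.01     0.8391     0.1101      1.425
  solve Keq expr → x = -0.01166; check Q = 1.6860e-04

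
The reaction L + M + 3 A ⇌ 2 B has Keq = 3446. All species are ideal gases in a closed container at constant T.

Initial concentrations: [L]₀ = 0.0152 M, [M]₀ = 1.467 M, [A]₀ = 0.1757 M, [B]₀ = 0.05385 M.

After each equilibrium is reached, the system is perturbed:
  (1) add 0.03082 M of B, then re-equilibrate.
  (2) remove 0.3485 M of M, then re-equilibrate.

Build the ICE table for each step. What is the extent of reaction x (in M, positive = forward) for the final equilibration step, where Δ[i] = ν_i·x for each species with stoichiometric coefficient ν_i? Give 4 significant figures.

Q₀ = 23.98 vs Keq = 3446 ⇒ Q<K, forward
Step 1:
                   L          M          A          B
  Initial     0.0152      1.467     0.1757    0.05385
  Change     -0.0146    -0.0146    -0.0438     0.0292
  Equil   6.0051e-04      1.452     0.1319    0.08305
  solve Keq expr → x = 0.0146; check Q = 3446
Then add 0.03082 M of B.
Step 2:
                   L          M          A          B
  Initial 6.0051e-04      1.452     0.1319     0.1139
  Change  4.7417e-04 4.7417e-04   0.001423 -9.4834e-04
  Equil     0.001075      1.453     0.1333     0.1129
  solve Keq expr → x = -4.7417e-04; check Q = 3446
Then remove 0.3485 M of M.
Step 3:
                   L          M          A          B
  Initial   0.001075      1.104     0.1333     0.1129
  Change  2.9634e-04 2.9634e-04 8.8902e-04 -5.9268e-04
  Equil     0.001371      1.105     0.1342     0.1123
  solve Keq expr → x = -2.9634e-04; check Q = 3446

x = -2.9634e-04 M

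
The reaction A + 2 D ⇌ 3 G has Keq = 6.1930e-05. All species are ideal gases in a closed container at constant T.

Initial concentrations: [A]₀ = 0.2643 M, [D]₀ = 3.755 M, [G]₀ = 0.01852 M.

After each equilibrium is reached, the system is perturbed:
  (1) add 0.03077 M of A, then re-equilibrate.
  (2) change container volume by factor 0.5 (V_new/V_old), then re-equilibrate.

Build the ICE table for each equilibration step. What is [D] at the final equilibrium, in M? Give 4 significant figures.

Q₀ = 1.7045e-06 vs Keq = 6.1930e-05 ⇒ Q<K, forward
Step 1:
                    A           D           G
  init         0.2643       3.755     0.01852
  Δ          -0.01381    -0.02762     0.04144
  eq           0.2505       3.727     0.05996
  solve Keq expr → x = 0.01381; check Q = 6.1930e-05
Then add 0.03077 M of A.
Step 2:
                    A           D           G
  init         0.2813       3.727     0.05996
  Δ       -7.6249e-04   -0.001525    0.002287
  eq           0.2805       3.726     0.06224
  solve Keq expr → x = 7.6249e-04; check Q = 6.1930e-05
Then change container volume by factor 0.5 (V_new/V_old).
Step 3:
                    A           D           G
  init          0.561       7.452      0.1245
  Δ                 0           0           0
  eq            0.561       7.452      0.1245
  solve Keq expr → x = 0; check Q = 6.1930e-05

[D]_eq = 7.452 M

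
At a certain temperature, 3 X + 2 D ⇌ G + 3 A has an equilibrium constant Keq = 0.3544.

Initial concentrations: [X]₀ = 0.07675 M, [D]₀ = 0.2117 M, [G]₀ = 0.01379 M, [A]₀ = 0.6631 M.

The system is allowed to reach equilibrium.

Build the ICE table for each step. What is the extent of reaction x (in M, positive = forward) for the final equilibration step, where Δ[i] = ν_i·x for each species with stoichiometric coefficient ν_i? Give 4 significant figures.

x = -0.01365 M

Q₀ = 198.4 vs Keq = 0.3544 ⇒ Q>K, reverse
Step 1:
                   X          D          G          A
  I          0.07675     0.2117    0.01379     0.6631
  C          0.04096    0.02731   -0.01365   -0.04096
  E           0.1177      0.239 1.3711e-04     0.6221
  solve Keq expr → x = -0.01365; check Q = 0.3544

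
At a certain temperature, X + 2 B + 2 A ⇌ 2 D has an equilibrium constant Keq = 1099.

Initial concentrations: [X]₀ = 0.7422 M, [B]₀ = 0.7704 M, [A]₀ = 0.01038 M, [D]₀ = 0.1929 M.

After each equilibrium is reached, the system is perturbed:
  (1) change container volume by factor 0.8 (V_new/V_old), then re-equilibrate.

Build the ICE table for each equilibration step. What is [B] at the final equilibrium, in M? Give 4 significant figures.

[B]_eq = 0.9581 M

Q₀ = 784 vs Keq = 1099 ⇒ Q<K, forward
Step 1:
                  X         B         A         D
  Initial    0.7422    0.7704   0.01038    0.1929
  Change  -7.6085e-04 -0.001522 -0.001522  0.001522
  Equil      0.7414    0.7689  0.008858    0.1944
  solve Keq expr → x = 7.6085e-04; check Q = 1099
Then change container volume by factor 0.8 (V_new/V_old).
Step 2:
                  X         B         A         D
  Initial    0.9268    0.9611   0.01107     0.243
  Change   -0.00151 -0.003019 -0.003019  0.003019
  Equil      0.9253    0.9581  0.008053     0.246
  solve Keq expr → x = 0.00151; check Q = 1099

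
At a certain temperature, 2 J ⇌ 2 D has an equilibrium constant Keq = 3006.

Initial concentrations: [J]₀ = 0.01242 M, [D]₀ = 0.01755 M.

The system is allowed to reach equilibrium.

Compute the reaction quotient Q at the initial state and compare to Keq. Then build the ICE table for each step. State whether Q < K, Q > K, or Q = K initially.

Q₀ = 1.997; Q < K (proceeds forward)

Q₀ = 1.997 vs Keq = 3006 ⇒ Q<K, forward
Step 1:
                   J          D
  init       0.01242    0.01755
  Δ         -0.01188    0.01188
  eq      5.3684e-04    0.02943
  solve Keq expr → x = 0.005942; check Q = 3006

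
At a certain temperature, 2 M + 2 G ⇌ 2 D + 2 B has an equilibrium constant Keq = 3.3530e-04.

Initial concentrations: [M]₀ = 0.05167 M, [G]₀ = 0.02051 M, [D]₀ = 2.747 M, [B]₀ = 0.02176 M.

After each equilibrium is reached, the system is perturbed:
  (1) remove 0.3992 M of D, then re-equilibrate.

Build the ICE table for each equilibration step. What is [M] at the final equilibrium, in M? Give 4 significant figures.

[M]_eq = 0.07341 M

Q₀ = 3181 vs Keq = 3.3530e-04 ⇒ Q>K, reverse
Step 1:
                   M          G          D          B
  I          0.05167    0.02051      2.747    0.02176
  C          0.02174    0.02174   -0.02174   -0.02174
  E          0.07341    0.04225      2.725 2.0839e-05
  solve Keq expr → x = -0.01087; check Q = 3.3530e-04
Then remove 0.3992 M of D.
Step 2:
                   M          G          D          B
  I          0.07341    0.04225      2.326 2.0839e-05
  C       -3.5731e-06 -3.5731e-06 3.5731e-06 3.5731e-06
  E          0.07341    0.04225      2.326 2.4412e-05
  solve Keq expr → x = 1.7866e-06; check Q = 3.3530e-04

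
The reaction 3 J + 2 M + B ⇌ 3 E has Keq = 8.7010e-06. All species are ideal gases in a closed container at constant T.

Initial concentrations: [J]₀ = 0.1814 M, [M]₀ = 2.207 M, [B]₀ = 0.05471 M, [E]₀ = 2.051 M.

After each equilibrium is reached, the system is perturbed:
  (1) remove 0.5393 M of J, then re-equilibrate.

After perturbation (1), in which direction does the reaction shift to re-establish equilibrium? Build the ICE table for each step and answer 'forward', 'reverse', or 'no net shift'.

Q₀ = 5424 vs Keq = 8.7010e-06 ⇒ Q>K, reverse
Step 1:
                  J         M         B         E
  I          0.1814     2.207   0.05471     2.051
  C            1.96     1.307    0.6534     -1.96
  E           2.142     3.514    0.7081   0.09075
  solve Keq expr → x = -0.6534; check Q = 8.7010e-06
Then remove 0.5393 M of J.
Step 2:
                  J         M         B         E
  I           1.602     3.514    0.7081   0.09075
  C         0.02152   0.01435  0.007173  -0.02152
  E           1.624     3.528    0.7153   0.06923
  solve Keq expr → x = -0.007173; check Q = 8.7010e-06

Direction: reverse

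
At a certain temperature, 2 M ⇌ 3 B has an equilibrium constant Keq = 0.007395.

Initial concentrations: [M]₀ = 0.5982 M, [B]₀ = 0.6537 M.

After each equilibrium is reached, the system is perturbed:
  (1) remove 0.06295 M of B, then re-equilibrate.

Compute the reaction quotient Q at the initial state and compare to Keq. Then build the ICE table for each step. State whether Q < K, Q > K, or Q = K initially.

Q₀ = 0.7806; Q > K (proceeds reverse)

Q₀ = 0.7806 vs Keq = 0.007395 ⇒ Q>K, reverse
Step 1:
                  M         B
  init       0.5982    0.6537
  Δ          0.3137   -0.4705
  eq         0.9119    0.1832
  solve Keq expr → x = -0.1568; check Q = 0.007395
Then remove 0.06295 M of B.
Step 2:
                  M         B
  init       0.9119    0.1203
  Δ         -0.0385   0.05776
  eq         0.8734     0.178
  solve Keq expr → x = 0.01925; check Q = 0.007395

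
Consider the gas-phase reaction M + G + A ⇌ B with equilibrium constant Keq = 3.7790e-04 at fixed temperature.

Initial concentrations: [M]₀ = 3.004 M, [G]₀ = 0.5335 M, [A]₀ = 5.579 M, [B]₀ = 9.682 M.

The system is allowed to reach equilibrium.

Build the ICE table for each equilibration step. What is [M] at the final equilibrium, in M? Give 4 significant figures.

[M]_eq = 12.05 M

Q₀ = 1.083 vs Keq = 3.7790e-04 ⇒ Q>K, reverse
Step 1:
                  M         G         A         B
  Initial     3.004    0.5335     5.579     9.682
  Change      9.044     9.044     9.044    -9.044
  Equil       12.05     9.578     14.62    0.6377
  solve Keq expr → x = -9.044; check Q = 3.7790e-04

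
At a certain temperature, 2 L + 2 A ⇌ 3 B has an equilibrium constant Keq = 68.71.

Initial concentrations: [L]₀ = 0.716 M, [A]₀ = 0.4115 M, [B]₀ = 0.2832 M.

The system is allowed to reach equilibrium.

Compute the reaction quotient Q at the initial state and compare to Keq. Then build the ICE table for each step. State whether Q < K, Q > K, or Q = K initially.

Q₀ = 0.2616; Q < K (proceeds forward)

Q₀ = 0.2616 vs Keq = 68.71 ⇒ Q<K, forward
Step 1:
                  L         A         B
  init        0.716    0.4115    0.2832
  Δ          -0.263    -0.263    0.3944
  eq          0.453    0.1485    0.6776
  solve Keq expr → x = 0.1315; check Q = 68.71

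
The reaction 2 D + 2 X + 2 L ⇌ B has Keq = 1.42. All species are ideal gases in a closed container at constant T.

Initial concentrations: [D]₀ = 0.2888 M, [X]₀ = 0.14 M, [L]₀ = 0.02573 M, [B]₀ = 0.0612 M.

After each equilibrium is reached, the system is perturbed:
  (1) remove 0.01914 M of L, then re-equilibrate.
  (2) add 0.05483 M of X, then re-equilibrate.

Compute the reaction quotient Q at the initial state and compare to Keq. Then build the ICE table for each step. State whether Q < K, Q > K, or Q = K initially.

Q₀ = 5.6549e+04; Q > K (proceeds reverse)

Q₀ = 5.6549e+04 vs Keq = 1.42 ⇒ Q>K, reverse
Step 1:
                  D         X         L         B
  I          0.2888      0.14   0.02573    0.0612
  C          0.1217    0.1217    0.1217  -0.06084
  E          0.4105    0.2617    0.1474 3.5609e-04
  solve Keq expr → x = -0.06084; check Q = 1.42
Then remove 0.01914 M of L.
Step 2:
                  D         X         L         B
  I          0.4105    0.2617    0.1283 3.5609e-04
  C       1.7034e-04 1.7034e-04 1.7034e-04 -8.5169e-05
  E          0.4107    0.2619    0.1284 2.7092e-04
  solve Keq expr → x = -8.5169e-05; check Q = 1.42
Then add 0.05483 M of X.
Step 3:
                  D         X         L         B
  I          0.4107    0.3167    0.1284 2.7092e-04
  C       -2.4547e-04 -2.4547e-04 -2.4547e-04 1.2274e-04
  E          0.4104    0.3164    0.1282 3.9365e-04
  solve Keq expr → x = 1.2274e-04; check Q = 1.42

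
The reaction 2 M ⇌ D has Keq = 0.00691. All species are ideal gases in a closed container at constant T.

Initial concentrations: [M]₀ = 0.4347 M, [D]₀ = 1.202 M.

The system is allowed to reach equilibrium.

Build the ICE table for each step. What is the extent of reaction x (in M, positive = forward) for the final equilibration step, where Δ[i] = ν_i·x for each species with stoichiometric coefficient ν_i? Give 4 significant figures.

Q₀ = 6.361 vs Keq = 0.00691 ⇒ Q>K, reverse
Step 1:
                  M         D
  Initial    0.4347     1.202
  Change      2.301     -1.15
  Equil       2.735    0.0517
  solve Keq expr → x = -1.15; check Q = 0.00691

x = -1.15 M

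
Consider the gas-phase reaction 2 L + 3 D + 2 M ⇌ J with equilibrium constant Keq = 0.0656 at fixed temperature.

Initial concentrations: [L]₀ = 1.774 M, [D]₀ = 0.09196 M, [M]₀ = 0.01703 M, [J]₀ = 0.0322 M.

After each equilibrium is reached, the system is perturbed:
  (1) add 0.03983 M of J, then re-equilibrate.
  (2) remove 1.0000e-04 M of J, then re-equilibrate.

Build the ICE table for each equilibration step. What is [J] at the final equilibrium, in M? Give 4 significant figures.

Q₀ = 4.5365e+04 vs Keq = 0.0656 ⇒ Q>K, reverse
Step 1:
                   L          D          M          J
  Initial      1.774    0.09196    0.01703     0.0322
  Change     0.06438    0.09657    0.06438   -0.03219
  Equil        1.838     0.1885    0.08141 9.8464e-06
  solve Keq expr → x = -0.03219; check Q = 0.0656
Then add 0.03983 M of J.
Step 2:
                   L          D          M          J
  Initial      1.838     0.1885    0.08141    0.03984
  Change     0.07932      0.119    0.07932   -0.03966
  Equil        1.918     0.3075     0.1607 1.8122e-04
  solve Keq expr → x = -0.03966; check Q = 0.0656
Then remove 1.0000e-04 M of J.
Step 3:
                   L          D          M          J
  Initial      1.918     0.3075     0.1607 8.1220e-05
  Change  -1.9799e-04 -2.9698e-04 -1.9799e-04 9.8993e-05
  Equil        1.917     0.3072     0.1605 1.8021e-04
  solve Keq expr → x = 9.8993e-05; check Q = 0.0656

[J]_eq = 1.8021e-04 M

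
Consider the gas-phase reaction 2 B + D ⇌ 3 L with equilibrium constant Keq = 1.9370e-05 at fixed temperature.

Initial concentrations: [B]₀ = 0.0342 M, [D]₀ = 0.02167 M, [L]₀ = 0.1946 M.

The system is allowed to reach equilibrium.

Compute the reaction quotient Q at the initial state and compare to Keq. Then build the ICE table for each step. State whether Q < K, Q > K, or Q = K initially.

Q₀ = 290.7; Q > K (proceeds reverse)

Q₀ = 290.7 vs Keq = 1.9370e-05 ⇒ Q>K, reverse
Step 1:
                  B         D         L
  Initial    0.0342   0.02167    0.1946
  Change     0.1274    0.0637   -0.1911
  Equil      0.1616   0.08537  0.003508
  solve Keq expr → x = -0.0637; check Q = 1.9370e-05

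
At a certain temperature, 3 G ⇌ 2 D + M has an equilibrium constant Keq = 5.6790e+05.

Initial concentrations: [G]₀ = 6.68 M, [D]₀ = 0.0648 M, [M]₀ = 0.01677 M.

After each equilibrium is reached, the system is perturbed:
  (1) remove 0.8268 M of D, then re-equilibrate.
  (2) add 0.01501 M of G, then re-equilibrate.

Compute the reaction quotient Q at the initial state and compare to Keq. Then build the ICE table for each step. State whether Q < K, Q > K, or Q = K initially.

Q₀ = 2.3624e-07; Q < K (proceeds forward)

Q₀ = 2.3624e-07 vs Keq = 5.6790e+05 ⇒ Q<K, forward
Step 1:
                   G          D          M
  Initial       6.68     0.0648    0.01677
  Change      -6.637      4.425      2.212
  Equil      0.04293       4.49      2.229
  solve Keq expr → x = 2.212; check Q = 5.6790e+05
Then remove 0.8268 M of D.
Step 2:
                   G          D          M
  Initial    0.04293      3.663      2.229
  Change   -0.005413   0.003608   0.001804
  Equil      0.03752      3.666      2.231
  solve Keq expr → x = 0.001804; check Q = 5.6790e+05
Then add 0.01501 M of G.
Step 3:
                   G          D          M
  Initial    0.05253      3.666      2.231
  Change    -0.01491   0.009943   0.004971
  Equil      0.03761      3.676      2.236
  solve Keq expr → x = 0.004971; check Q = 5.6790e+05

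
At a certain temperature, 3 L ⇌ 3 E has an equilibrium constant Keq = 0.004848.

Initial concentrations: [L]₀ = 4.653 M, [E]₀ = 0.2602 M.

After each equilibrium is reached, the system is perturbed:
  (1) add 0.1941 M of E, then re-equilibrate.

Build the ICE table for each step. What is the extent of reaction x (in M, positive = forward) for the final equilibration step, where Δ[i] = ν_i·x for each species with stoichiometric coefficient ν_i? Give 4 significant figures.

Q₀ = 1.7487e-04 vs Keq = 0.004848 ⇒ Q<K, forward
Step 1:
                  L         E
  Initial     4.653    0.2602
  Change     -0.451     0.451
  Equil       4.202    0.7112
  solve Keq expr → x = 0.1503; check Q = 0.004848
Then add 0.1941 M of E.
Step 2:
                  L         E
  Initial     4.202    0.9053
  Change      0.166    -0.166
  Equil       4.368    0.7393
  solve Keq expr → x = -0.05533; check Q = 0.004848

x = -0.05533 M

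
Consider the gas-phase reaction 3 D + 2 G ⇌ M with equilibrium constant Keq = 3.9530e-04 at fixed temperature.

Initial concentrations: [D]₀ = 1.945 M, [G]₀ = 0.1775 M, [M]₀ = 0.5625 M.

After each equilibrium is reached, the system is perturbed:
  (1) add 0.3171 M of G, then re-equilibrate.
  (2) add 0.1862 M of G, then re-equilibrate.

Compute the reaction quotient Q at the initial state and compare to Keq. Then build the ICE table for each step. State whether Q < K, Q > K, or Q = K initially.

Q₀ = 2.426; Q > K (proceeds reverse)

Q₀ = 2.426 vs Keq = 3.9530e-04 ⇒ Q>K, reverse
Step 1:
                  D         G         M
  Initial     1.945    0.1775    0.5625
  Change      1.605      1.07    -0.535
  Equil        3.55     1.247   0.02752
  solve Keq expr → x = -0.535; check Q = 3.9530e-04
Then add 0.3171 M of G.
Step 2:
                  D         G         M
  Initial      3.55     1.565   0.02752
  Change   -0.03894  -0.02596   0.01298
  Equil       3.511     1.539    0.0405
  solve Keq expr → x = 0.01298; check Q = 3.9530e-04
Then add 0.1862 M of G.
Step 3:
                  D         G         M
  Initial     3.511     1.725    0.0405
  Change   -0.02506  -0.01671  0.008354
  Equil       3.486     1.708   0.04885
  solve Keq expr → x = 0.008354; check Q = 3.9530e-04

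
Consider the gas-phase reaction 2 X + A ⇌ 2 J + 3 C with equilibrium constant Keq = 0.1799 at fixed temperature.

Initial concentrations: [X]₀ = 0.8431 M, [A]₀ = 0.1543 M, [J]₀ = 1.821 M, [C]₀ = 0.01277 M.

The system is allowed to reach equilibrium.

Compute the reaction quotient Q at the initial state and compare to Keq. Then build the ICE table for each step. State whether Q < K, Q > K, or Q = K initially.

Q₀ = 6.2961e-05 vs Keq = 0.1799 ⇒ Q<K, forward
Step 1:
                    X           A           J           C
  Initial      0.8431      0.1543       1.821     0.01277
  Change     -0.08859    -0.04429     0.08859      0.1329
  Equil        0.7545        0.11        1.91      0.1456
  solve Keq expr → x = 0.04429; check Q = 0.1799

Q₀ = 6.2961e-05; Q < K (proceeds forward)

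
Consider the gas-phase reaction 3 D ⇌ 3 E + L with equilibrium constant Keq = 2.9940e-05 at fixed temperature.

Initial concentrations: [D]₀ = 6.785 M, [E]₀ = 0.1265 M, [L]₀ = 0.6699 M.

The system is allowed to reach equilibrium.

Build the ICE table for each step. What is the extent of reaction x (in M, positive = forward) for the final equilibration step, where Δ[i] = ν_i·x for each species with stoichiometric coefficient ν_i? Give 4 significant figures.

Q₀ = 4.3414e-06 vs Keq = 2.9940e-05 ⇒ Q<K, forward
Step 1:
                   D          E          L
  init         6.785     0.1265     0.6699
  Δ          -0.1065     0.1065    0.03549
  eq           6.679      0.233     0.7054
  solve Keq expr → x = 0.03549; check Q = 2.9940e-05

x = 0.03549 M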